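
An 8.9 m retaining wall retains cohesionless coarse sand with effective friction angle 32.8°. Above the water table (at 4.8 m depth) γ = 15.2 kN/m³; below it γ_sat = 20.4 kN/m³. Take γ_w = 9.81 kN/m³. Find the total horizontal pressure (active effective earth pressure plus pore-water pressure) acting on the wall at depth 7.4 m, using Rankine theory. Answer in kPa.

K_a = (1 − sin φ)/(1 + sin φ) = 0.2973.
γ' = 20.4 − 9.81 = 10.59 kN/m³.
Effective vertical stress at 7.4 m: σ'_v = 15.2×4.8 + 10.59×2.60 = 100.5 kPa.
σ'_h = K_a σ'_v = 0.2973 × 100.5 = 29.87 kPa; u = γ_w × 2.60 = 25.51 kPa.
Total σ_h = 29.87 + 25.51 = 55.38 kPa.

55.4 kPa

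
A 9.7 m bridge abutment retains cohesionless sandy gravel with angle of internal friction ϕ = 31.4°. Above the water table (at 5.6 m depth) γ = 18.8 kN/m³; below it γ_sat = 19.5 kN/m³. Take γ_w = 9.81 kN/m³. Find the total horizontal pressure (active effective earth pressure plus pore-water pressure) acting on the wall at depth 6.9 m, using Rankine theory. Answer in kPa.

K_a = (1 − sin φ)/(1 + sin φ) = 0.3149.
γ' = 19.5 − 9.81 = 9.690 kN/m³.
Effective vertical stress at 6.9 m: σ'_v = 18.8×5.6 + 9.690×1.30 = 117.9 kPa.
σ'_h = K_a σ'_v = 0.3149 × 117.9 = 37.12 kPa; u = γ_w × 1.30 = 12.75 kPa.
Total σ_h = 37.12 + 12.75 = 49.87 kPa.

49.9 kPa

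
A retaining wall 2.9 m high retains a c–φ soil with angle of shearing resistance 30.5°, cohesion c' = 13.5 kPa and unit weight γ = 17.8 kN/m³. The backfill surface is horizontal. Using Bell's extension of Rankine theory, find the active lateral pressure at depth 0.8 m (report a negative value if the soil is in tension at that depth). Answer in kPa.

-10.8 kPa

K_a = (1 − sin φ)/(1 + sin φ) = 0.3267.
σ_a = K_a γ z − 2c√K_a = 0.3267×17.8×0.8 − 2×13.5×0.5715 = -10.78 kPa.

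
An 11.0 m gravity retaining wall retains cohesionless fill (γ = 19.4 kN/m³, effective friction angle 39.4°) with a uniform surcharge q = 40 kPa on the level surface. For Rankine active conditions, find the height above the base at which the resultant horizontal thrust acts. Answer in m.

4.17 m

K_a = 0.2234.
Triangular part P₁ = ½K_aγH² = 262.3 at H/3 = 3.667 m; rectangular part P₂ = K_a q H = 98.32 at H/2 = 5.500 m.
ȳ = (P₁·3.667 + P₂·5.500)/(P₁+P₂) = 4.167 m.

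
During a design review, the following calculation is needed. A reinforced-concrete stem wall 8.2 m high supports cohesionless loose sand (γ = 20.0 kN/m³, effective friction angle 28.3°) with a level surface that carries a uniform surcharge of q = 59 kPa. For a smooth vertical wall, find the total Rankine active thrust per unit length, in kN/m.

412 kN/m

K_a = tan²(45° − φ/2) = 0.3568.
Soil triangle: ½ K_a γ H² = 0.5×0.3568×20.0×8.2² = 239.9 kN/m.
Surcharge rectangle: K_a q H = 0.3568×59×8.2 = 172.6 kN/m.
Total = 239.9 + 172.6 = 412.5 kN/m.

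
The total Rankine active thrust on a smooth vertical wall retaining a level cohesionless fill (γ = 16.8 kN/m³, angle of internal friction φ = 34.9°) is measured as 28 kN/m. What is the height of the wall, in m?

3.50 m

K_a = 0.2721. P_a = ½ K_a γ H² ⇒ H = √(2P_a/(K_a γ)).
H = √(2×28/(0.2721×16.8)) = 3.500 m.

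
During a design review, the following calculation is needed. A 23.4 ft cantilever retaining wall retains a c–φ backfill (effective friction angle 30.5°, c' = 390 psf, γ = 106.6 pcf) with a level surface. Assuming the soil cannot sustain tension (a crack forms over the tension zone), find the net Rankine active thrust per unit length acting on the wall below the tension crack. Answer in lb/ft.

K_a = 0.3267; √K_a = 0.5715.
Tension-crack depth z_c = 2c/(γ√K_a) = 2×390/(106.6×0.5715) = 12.80 ft.
σ_a at base = K_a γ H − 2c√K_a = 0.3267×106.6×23.4 − 2×390×0.5715 = 369.0 psf.
P_a = ½ × 369.0 × (H − z_c) = 0.5×369.0×10.60 = 1956 lb/ft.

1960 lb/ft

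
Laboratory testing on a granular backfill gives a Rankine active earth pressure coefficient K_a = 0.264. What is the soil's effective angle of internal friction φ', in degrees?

35.6°

K_a = tan²(45° − φ/2) ⇒ 45° − φ/2 = arctan(√0.264) = 27.19°.
φ = 2(45° − 27.19°) = 35.61°.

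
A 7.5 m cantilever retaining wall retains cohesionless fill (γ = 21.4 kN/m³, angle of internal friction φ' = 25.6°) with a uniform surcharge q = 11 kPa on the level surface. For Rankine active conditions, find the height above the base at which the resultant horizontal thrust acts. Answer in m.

2.65 m

K_a = 0.3966.
Triangular part P₁ = ½K_aγH² = 238.7 at H/3 = 2.500 m; rectangular part P₂ = K_a q H = 32.72 at H/2 = 3.750 m.
ȳ = (P₁·2.500 + P₂·3.750)/(P₁+P₂) = 2.651 m.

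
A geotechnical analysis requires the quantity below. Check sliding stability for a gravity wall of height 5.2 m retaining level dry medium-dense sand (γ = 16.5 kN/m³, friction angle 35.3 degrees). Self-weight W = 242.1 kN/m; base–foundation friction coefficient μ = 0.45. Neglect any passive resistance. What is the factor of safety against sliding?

1.83

K_a = tan²(45° − 35.3°/2) = 0.2675.
P_a = ½K_aγH² = 0.5×0.2675×16.5×5.2² = 59.68 kN/m, acting at H/3 = 1.733 m above the base.
FS_sliding = μW / P_a = 0.45×242.1 / 59.68 = 1.825.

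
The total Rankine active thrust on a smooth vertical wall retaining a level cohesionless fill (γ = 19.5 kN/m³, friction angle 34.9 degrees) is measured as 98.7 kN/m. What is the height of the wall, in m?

6.10 m

K_a = 0.2721. P_a = ½ K_a γ H² ⇒ H = √(2P_a/(K_a γ)).
H = √(2×98.7/(0.2721×19.5)) = 6.099 m.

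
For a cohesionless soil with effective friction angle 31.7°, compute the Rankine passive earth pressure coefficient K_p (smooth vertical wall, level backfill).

3.21

K_p = (1 + sin φ)/(1 − sin φ) = tan²(45° + 31.7°/2) = 3.215.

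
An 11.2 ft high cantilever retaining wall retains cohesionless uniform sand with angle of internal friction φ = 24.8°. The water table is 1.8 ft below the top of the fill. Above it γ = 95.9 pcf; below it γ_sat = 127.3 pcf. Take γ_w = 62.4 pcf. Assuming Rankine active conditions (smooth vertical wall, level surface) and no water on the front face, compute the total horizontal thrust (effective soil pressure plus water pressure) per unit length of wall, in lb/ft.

K_a = tan²(45° − φ/2) = 0.4090.
γ' = 127.3 − 62.4 = 64.90 pcf. Depth below WT = 9.4 ft.
σ'_h at WT = K_a γ d_w = 70.60 psf; at base = 70.60 + K_a γ' × 9.4 = 320.1 psf.
P₁ (0–1.8 ft) = ½×70.60×1.8 = 63.54. P₂ (1.8–11.2 ft) = ½(70.60+320.1)×9.4 = 1836.
P_w = ½ γ_w h₂² = 0.5×62.4×9.4² = 2757. Total = 63.54+1836+2757 = 4657 lb/ft.

4660 lb/ft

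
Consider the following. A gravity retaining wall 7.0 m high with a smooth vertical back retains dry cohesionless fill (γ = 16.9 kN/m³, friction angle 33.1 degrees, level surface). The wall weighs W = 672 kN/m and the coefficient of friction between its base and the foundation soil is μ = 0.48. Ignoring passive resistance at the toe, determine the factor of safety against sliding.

2.65

K_a = tan²(45° − 33.1°/2) = 0.2936.
P_a = ½K_aγH² = 0.5×0.2936×16.9×7.0² = 121.6 kN/m, acting at H/3 = 2.333 m above the base.
FS_sliding = μW / P_a = 0.48×672 / 121.6 = 2.654.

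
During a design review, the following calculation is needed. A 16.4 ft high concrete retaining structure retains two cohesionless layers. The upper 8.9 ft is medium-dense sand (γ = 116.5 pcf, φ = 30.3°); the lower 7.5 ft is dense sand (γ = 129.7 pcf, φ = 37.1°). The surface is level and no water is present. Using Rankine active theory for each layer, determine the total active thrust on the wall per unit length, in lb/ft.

4350 lb/ft

K_a1 = tan²(45°−30.3°/2) = 0.3293; K_a2 = tan²(45°−37.1°/2) = 0.2475.
Layer 1: σ at base = K_a1 γ₁ h₁ = 341.5 psf; P₁ = ½×341.5×8.9 = 1519.
Layer 2: σ_v at top = γ₁h₁ = 1037; σ_h top = K_a2×1037 = 256.6; σ_h base = K_a2×(1037+129.7×7.5) = 497.4.
P₂ = ½(256.6+497.4)×7.5 = 2827. Total P_a = 1519+2827 = 4347 lb/ft.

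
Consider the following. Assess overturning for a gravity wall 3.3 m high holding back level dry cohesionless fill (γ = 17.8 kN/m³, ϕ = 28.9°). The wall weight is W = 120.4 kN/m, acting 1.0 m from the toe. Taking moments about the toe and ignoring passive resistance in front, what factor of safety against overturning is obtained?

K_a = tan²(45° − 28.9°/2) = 0.3484.
P_a = ½K_aγH² = 0.5×0.3484×17.8×3.3² = 33.76 kN/m, acting at H/3 = 1.100 m above the base.
Overturning moment M_o = P_a × H/3 = 33.76 × 1.100 = 37.14.
Resisting moment M_r = W × 1.0 = 120.4 × 1.0 = 120.4.
FS_overturning = M_r/M_o = 120.4/37.14 = 3.242.

3.24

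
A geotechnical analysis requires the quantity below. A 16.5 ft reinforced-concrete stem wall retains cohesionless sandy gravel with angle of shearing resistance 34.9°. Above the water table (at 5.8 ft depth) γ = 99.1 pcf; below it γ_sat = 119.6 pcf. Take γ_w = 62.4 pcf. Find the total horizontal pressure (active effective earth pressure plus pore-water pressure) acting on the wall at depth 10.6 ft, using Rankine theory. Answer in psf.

K_a = (1 − sin φ)/(1 + sin φ) = 0.2721.
γ' = 119.6 − 62.4 = 57.20 pcf.
Effective vertical stress at 10.6 ft: σ'_v = 99.1×5.8 + 57.20×4.80 = 849.3 psf.
σ'_h = K_a σ'_v = 0.2721 × 849.3 = 231.1 psf; u = γ_w × 4.80 = 299.5 psf.
Total σ_h = 231.1 + 299.5 = 530.7 psf.

531 psf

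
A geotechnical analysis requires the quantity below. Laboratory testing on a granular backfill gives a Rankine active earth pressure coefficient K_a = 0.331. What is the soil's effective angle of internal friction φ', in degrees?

K_a = tan²(45° − φ/2) ⇒ 45° − φ/2 = arctan(√0.331) = 29.91°.
φ = 2(45° − 29.91°) = 30.17°.

30.2°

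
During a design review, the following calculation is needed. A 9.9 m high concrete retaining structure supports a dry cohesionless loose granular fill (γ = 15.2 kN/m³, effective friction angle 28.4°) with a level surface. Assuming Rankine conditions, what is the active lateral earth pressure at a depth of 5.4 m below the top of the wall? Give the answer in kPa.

29.2 kPa

K_a = (1 − sin φ)/(1 + sin φ) = 0.3554.
σ_h = K_a γ z = 0.3554 × 15.2 × 5.4 = 29.17 kPa.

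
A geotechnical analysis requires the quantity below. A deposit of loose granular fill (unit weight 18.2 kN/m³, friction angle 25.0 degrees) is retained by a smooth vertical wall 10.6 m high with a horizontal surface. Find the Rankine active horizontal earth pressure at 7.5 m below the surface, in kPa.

K_a = (1 − sin φ)/(1 + sin φ) = 0.4059.
σ_h = K_a γ z = 0.4059 × 18.2 × 7.5 = 55.40 kPa.

55.4 kPa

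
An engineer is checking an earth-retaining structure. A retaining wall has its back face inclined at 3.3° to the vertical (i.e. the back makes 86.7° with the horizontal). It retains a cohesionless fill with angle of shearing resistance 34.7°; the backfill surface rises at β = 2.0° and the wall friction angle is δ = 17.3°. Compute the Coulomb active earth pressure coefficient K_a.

K_a = sin²(α+φ) / [sin²α · sin(α−δ) · (1 + √{sin(φ+δ)sin(φ−β) / (sin(α−δ)sin(α+β))})²].
With α = 86.7°, φ = 34.7°, δ = 17.3°, β = 2.0°: K_a = 0.2785.

0.279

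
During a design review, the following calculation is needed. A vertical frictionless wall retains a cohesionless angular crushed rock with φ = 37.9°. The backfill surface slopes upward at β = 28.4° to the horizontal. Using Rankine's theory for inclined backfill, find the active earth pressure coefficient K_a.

0.340

K_a = cos β · (cos β − √(cos²β − cos²φ)) / (cos β + √(cos²β − cos²φ)).
cos β = 0.8796, cos φ = 0.7891, √(cos²β − cos²φ) = 0.3888.
K_a = 0.8796 × (0.8796 − 0.3888)/(0.8796 + 0.3888) = 0.3404.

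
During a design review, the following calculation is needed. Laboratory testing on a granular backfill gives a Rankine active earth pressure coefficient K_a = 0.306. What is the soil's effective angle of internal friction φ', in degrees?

32.1°

K_a = tan²(45° − φ/2) ⇒ 45° − φ/2 = arctan(√0.306) = 28.95°.
φ = 2(45° − 28.95°) = 32.10°.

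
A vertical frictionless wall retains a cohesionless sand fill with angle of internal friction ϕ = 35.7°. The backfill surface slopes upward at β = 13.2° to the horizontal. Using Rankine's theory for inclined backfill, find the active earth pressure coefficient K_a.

0.281

K_a = cos β · (cos β − √(cos²β − cos²φ)) / (cos β + √(cos²β − cos²φ)).
cos β = 0.9736, cos φ = 0.8121, √(cos²β − cos²φ) = 0.5370.
K_a = 0.9736 × (0.9736 − 0.5370)/(0.9736 + 0.5370) = 0.2814.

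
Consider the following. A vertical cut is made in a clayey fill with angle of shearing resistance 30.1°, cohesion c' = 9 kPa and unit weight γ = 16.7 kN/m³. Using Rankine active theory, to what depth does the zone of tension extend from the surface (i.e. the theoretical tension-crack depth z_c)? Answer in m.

1.87 m

K_a = tan²(45° − 30.1°/2) = 0.3320; √K_a = 0.5762.
The active pressure is zero where K_a γ z = 2c√K_a, so z_c = 2c/(γ√K_a) = 2×9/(16.7×0.5762) = 1.871 m.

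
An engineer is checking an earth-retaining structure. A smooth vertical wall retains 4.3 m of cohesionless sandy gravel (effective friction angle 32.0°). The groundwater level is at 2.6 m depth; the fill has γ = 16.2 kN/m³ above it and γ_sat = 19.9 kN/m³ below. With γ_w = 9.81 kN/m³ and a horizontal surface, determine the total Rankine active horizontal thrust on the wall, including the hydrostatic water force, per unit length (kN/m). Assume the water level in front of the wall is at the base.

57.5 kN/m

K_a = tan²(45° − φ/2) = 0.3073.
γ' = 19.9 − 9.81 = 10.09 kN/m³. Depth below WT = 1.7 m.
σ'_h at WT = K_a γ d_w = 12.94 kPa; at base = 12.94 + K_a γ' × 1.7 = 18.21 kPa.
P₁ (0–2.6 m) = ½×12.94×2.6 = 16.82. P₂ (2.6–4.3 m) = ½(12.94+18.21)×1.7 = 26.48.
P_w = ½ γ_w h₂² = 0.5×9.81×1.7² = 14.18. Total = 16.82+26.48+14.18 = 57.48 kN/m.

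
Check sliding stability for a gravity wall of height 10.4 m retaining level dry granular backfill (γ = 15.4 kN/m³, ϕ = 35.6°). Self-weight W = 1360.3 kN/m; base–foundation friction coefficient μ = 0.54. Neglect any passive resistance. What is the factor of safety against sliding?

K_a = tan²(45° − 35.6°/2) = 0.2641.
P_a = ½K_aγH² = 0.5×0.2641×15.4×10.4² = 220.0 kN/m, acting at H/3 = 3.467 m above the base.
FS_sliding = μW / P_a = 0.54×1360.3 / 220.0 = 3.339.

3.34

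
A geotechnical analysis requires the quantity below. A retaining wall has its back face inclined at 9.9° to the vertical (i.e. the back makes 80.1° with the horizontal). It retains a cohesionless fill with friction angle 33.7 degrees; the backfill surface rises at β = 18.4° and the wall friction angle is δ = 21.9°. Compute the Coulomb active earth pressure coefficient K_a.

K_a = sin²(α+φ) / [sin²α · sin(α−δ) · (1 + √{sin(φ+δ)sin(φ−β) / (sin(α−δ)sin(α+β))})²].
With α = 80.1°, φ = 33.7°, δ = 21.9°, β = 18.4°: K_a = 0.4458.

0.446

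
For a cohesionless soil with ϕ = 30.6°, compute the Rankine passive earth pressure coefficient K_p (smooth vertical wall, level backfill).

3.07

K_p = (1 + sin φ)/(1 − sin φ) = tan²(45° + 30.6°/2) = 3.074.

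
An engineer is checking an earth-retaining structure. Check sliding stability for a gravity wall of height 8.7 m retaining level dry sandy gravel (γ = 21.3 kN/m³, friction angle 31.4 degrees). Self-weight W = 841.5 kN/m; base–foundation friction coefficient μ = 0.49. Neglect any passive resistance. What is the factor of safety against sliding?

1.62

K_a = tan²(45° − 31.4°/2) = 0.3149.
P_a = ½K_aγH² = 0.5×0.3149×21.3×8.7² = 253.9 kN/m, acting at H/3 = 2.900 m above the base.
FS_sliding = μW / P_a = 0.49×841.5 / 253.9 = 1.624.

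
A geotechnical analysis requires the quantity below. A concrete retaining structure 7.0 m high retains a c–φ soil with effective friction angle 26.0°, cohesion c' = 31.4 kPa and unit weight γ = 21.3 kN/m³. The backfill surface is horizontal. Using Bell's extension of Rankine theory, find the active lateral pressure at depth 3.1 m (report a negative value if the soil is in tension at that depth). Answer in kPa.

K_a = (1 − sin φ)/(1 + sin φ) = 0.3905.
σ_a = K_a γ z − 2c√K_a = 0.3905×21.3×3.1 − 2×31.4×0.6249 = -13.46 kPa.

-13.5 kPa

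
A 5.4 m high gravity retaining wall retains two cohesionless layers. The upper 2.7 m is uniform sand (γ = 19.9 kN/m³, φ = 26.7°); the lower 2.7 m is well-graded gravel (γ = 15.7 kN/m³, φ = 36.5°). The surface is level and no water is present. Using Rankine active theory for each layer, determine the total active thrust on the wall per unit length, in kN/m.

K_a1 = tan²(45°−26.7°/2) = 0.3800; K_a2 = tan²(45°−36.5°/2) = 0.2541.
Layer 1: σ at base = K_a1 γ₁ h₁ = 20.42 kPa; P₁ = ½×20.42×2.7 = 27.56.
Layer 2: σ_v at top = γ₁h₁ = 53.73; σ_h top = K_a2×53.73 = 13.65; σ_h base = K_a2×(53.73+15.7×2.7) = 24.42.
P₂ = ½(13.65+24.42)×2.7 = 51.40. Total P_a = 27.56+51.40 = 78.96 kN/m.

79.0 kN/m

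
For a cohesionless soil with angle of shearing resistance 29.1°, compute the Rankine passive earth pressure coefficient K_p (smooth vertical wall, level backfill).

K_p = (1 + sin φ)/(1 − sin φ) = tan²(45° + 29.1°/2) = 2.894.

2.89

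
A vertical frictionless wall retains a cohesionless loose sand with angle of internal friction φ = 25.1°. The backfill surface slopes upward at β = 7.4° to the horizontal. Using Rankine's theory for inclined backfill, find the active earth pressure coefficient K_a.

0.417

K_a = cos β · (cos β − √(cos²β − cos²φ)) / (cos β + √(cos²β − cos²φ)).
cos β = 0.9917, cos φ = 0.9056, √(cos²β − cos²φ) = 0.4042.
K_a = 0.9917 × (0.9917 − 0.4042)/(0.9917 + 0.4042) = 0.4174.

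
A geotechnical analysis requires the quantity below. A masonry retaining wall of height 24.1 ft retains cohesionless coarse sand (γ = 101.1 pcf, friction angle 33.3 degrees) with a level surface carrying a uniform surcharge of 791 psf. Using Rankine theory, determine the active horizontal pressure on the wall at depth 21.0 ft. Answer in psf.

848 psf

K_a = (1 − sin φ)/(1 + sin φ) = 0.2911.
σ_v = γz + q = 101.1 × 21.0 + 791 = 2914 psf.
σ_h = K_a σ_v = 0.2911 × 2914 = 848.4 psf.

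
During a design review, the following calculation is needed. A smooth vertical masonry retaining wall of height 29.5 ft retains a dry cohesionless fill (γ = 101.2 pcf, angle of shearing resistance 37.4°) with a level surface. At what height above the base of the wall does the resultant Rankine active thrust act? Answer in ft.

9.83 ft

K_a = 0.2443.
The pressure distribution is triangular, so the resultant acts at H/3 above the base = 29.5/3 = 9.833 ft.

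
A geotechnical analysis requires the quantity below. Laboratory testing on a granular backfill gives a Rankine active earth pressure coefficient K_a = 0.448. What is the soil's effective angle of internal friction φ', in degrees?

22.4°

K_a = tan²(45° − φ/2) ⇒ 45° − φ/2 = arctan(√0.448) = 33.80°.
φ = 2(45° − 33.80°) = 22.41°.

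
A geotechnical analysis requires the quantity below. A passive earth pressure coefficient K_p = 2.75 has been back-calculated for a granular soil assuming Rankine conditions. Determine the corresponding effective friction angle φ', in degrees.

27.8°

K_p = (1+sin φ)/(1−sin φ) ⇒ sin φ = (K_p − 1)/(K_p + 1) = 0.4667.
φ = arcsin(0.4667) = 27.82°.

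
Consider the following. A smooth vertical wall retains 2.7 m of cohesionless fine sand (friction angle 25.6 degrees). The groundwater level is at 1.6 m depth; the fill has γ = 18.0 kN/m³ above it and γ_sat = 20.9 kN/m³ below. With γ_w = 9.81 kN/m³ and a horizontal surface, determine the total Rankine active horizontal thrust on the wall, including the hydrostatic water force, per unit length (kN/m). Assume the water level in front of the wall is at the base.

30.3 kN/m

K_a = tan²(45° − φ/2) = 0.3966.
γ' = 20.9 − 9.81 = 11.09 kN/m³. Depth below WT = 1.1 m.
σ'_h at WT = K_a γ d_w = 11.42 kPa; at base = 11.42 + K_a γ' × 1.1 = 16.26 kPa.
P₁ (0–1.6 m) = ½×11.42×1.6 = 9.137. P₂ (1.6–2.7 m) = ½(11.42+16.26)×1.1 = 15.22.
P_w = ½ γ_w h₂² = 0.5×9.81×1.1² = 5.935. Total = 9.137+15.22+5.935 = 30.30 kN/m.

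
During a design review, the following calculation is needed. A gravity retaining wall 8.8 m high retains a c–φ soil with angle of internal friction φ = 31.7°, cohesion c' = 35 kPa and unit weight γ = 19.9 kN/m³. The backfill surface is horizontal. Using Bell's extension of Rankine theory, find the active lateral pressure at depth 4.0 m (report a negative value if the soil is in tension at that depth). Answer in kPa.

-14.3 kPa

K_a = (1 − sin φ)/(1 + sin φ) = 0.3111.
σ_a = K_a γ z − 2c√K_a = 0.3111×19.9×4.0 − 2×35×0.5577 = -14.28 kPa.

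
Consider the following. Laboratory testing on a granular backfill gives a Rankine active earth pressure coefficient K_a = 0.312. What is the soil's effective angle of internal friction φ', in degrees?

31.6°

K_a = tan²(45° − φ/2) ⇒ 45° − φ/2 = arctan(√0.312) = 29.19°.
φ = 2(45° − 29.19°) = 31.63°.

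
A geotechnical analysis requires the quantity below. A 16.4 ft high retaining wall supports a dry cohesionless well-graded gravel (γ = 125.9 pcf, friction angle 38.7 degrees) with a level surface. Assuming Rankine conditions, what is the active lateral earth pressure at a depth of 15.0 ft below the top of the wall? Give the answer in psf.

435 psf

K_a = (1 − sin φ)/(1 + sin φ) = 0.2306.
σ_h = K_a γ z = 0.2306 × 125.9 × 15.0 = 435.5 psf.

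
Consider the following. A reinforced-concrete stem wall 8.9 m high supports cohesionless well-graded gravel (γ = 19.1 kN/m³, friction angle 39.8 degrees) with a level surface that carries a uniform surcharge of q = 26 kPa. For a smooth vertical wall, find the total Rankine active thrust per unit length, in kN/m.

K_a = tan²(45° − φ/2) = 0.2194.
Soil triangle: ½ K_a γ H² = 0.5×0.2194×19.1×8.9² = 166.0 kN/m.
Surcharge rectangle: K_a q H = 0.2194×26×8.9 = 50.78 kN/m.
Total = 166.0 + 50.78 = 216.8 kN/m.

217 kN/m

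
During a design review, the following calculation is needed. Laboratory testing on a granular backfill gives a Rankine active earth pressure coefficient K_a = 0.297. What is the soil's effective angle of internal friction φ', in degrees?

K_a = tan²(45° − φ/2) ⇒ 45° − φ/2 = arctan(√0.297) = 28.59°.
φ = 2(45° − 28.59°) = 32.82°.

32.8°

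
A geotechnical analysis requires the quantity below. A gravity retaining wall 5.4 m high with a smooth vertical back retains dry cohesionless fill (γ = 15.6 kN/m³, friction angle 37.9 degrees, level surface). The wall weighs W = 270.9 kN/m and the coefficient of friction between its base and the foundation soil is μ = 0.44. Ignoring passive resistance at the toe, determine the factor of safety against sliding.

2.19

K_a = tan²(45° − 37.9°/2) = 0.2389.
P_a = ½K_aγH² = 0.5×0.2389×15.6×5.4² = 54.35 kN/m, acting at H/3 = 1.800 m above the base.
FS_sliding = μW / P_a = 0.44×270.9 / 54.35 = 2.193.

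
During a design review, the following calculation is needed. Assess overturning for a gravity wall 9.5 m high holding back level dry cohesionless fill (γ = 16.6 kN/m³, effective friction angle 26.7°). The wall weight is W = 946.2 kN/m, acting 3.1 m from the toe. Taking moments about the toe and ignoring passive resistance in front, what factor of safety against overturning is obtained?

K_a = tan²(45° − 26.7°/2) = 0.3800.
P_a = ½K_aγH² = 0.5×0.3800×16.6×9.5² = 284.6 kN/m, acting at H/3 = 3.167 m above the base.
Overturning moment M_o = P_a × H/3 = 284.6 × 3.167 = 901.3.
Resisting moment M_r = W × 3.1 = 946.2 × 3.1 = 2933.
FS_overturning = M_r/M_o = 2933/901.3 = 3.254.

3.25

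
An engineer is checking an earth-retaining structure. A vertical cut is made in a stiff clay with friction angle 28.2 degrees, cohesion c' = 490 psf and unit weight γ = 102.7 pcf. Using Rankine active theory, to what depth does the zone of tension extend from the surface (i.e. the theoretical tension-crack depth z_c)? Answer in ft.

15.9 ft

K_a = tan²(45° − 28.2°/2) = 0.3582; √K_a = 0.5985.
The active pressure is zero where K_a γ z = 2c√K_a, so z_c = 2c/(γ√K_a) = 2×490/(102.7×0.5985) = 15.94 ft.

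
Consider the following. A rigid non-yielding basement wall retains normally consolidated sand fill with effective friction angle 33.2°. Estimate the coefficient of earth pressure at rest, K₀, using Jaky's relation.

K₀ = 1 − sin φ' = 1 − sin 33.2° = 0.4524.

0.452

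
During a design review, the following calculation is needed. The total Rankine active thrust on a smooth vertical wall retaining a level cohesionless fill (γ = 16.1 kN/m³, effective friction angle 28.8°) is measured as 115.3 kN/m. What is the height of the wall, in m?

6.40 m

K_a = 0.3498. P_a = ½ K_a γ H² ⇒ H = √(2P_a/(K_a γ)).
H = √(2×115.3/(0.3498×16.1)) = 6.399 m.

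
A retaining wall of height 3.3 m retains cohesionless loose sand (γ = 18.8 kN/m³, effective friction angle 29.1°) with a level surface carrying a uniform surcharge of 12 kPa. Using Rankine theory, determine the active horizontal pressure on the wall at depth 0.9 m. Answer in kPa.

9.99 kPa

K_a = (1 − sin φ)/(1 + sin φ) = 0.3456.
σ_v = γz + q = 18.8 × 0.9 + 12 = 28.92 kPa.
σ_h = K_a σ_v = 0.3456 × 28.92 = 9.995 kPa.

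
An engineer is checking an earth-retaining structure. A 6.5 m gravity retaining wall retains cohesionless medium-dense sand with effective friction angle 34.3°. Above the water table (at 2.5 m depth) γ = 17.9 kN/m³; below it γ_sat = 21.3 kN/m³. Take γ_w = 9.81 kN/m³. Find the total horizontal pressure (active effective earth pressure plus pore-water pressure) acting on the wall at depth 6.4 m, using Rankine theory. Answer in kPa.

K_a = (1 − sin φ)/(1 + sin φ) = 0.2792.
γ' = 21.3 − 9.81 = 11.49 kN/m³.
Effective vertical stress at 6.4 m: σ'_v = 17.9×2.5 + 11.49×3.90 = 89.56 kPa.
σ'_h = K_a σ'_v = 0.2792 × 89.56 = 25.00 kPa; u = γ_w × 3.90 = 38.26 kPa.
Total σ_h = 25.00 + 38.26 = 63.26 kPa.

63.3 kPa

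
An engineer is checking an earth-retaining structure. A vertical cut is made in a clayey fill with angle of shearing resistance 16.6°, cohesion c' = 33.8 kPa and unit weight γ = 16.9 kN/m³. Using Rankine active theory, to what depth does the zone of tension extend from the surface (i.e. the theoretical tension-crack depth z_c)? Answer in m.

5.37 m

K_a = tan²(45° − 16.6°/2) = 0.5556; √K_a = 0.7454.
The active pressure is zero where K_a γ z = 2c√K_a, so z_c = 2c/(γ√K_a) = 2×33.8/(16.9×0.7454) = 5.366 m.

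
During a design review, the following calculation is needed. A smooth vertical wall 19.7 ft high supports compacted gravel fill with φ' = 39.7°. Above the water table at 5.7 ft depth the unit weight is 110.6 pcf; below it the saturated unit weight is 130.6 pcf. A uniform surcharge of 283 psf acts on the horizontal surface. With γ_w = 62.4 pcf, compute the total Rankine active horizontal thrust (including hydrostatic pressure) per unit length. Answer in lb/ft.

11200 lb/ft

K_a = tan²(45° − φ/2) = 0.2204.
γ' = 130.6 − 62.4 = 68.20 pcf. h₂ = H − d_w = 14.0 ft.
σ'_h: at surface K_a·q = 62.38; at WT K_a(q+γd_w) = 201.3; at base K_a(q+γd_w+γ'h₂) = 411.8 psf.
P₁ = ½(62.38+201.3)×5.7 = 751.6; P₂ = ½(201.3+411.8)×14.0 = 4292; P_w = ½γ_w h₂² = 6115.
Total = 751.6+4292+6115 = 11160 lb/ft.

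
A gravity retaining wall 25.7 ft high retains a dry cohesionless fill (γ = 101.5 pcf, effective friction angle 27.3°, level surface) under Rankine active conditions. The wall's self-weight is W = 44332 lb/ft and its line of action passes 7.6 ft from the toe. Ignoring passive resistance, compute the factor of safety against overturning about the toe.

3.16

K_a = tan²(45° − 27.3°/2) = 0.3711.
P_a = ½K_aγH² = 0.5×0.3711×101.5×25.7² = 12440 lb/ft, acting at H/3 = 8.567 ft above the base.
Overturning moment M_o = P_a × H/3 = 12440 × 8.567 = 106600.
Resisting moment M_r = W × 7.6 = 44332 × 7.6 = 336900.
FS_overturning = M_r/M_o = 336900/106600 = 3.161.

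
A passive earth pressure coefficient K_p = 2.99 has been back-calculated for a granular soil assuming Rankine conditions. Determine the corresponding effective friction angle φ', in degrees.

29.9°

K_p = (1+sin φ)/(1−sin φ) ⇒ sin φ = (K_p − 1)/(K_p + 1) = 0.4987.
φ = arcsin(0.4987) = 29.92°.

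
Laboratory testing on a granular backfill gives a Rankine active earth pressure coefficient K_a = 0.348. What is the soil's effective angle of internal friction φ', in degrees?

K_a = tan²(45° − φ/2) ⇒ 45° − φ/2 = arctan(√0.348) = 30.54°.
φ = 2(45° − 30.54°) = 28.93°.

28.9°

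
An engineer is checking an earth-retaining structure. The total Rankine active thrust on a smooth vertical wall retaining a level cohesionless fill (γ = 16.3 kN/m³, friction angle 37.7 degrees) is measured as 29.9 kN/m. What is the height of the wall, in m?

3.90 m

K_a = 0.2411. P_a = ½ K_a γ H² ⇒ H = √(2P_a/(K_a γ)).
H = √(2×29.9/(0.2411×16.3)) = 3.901 m.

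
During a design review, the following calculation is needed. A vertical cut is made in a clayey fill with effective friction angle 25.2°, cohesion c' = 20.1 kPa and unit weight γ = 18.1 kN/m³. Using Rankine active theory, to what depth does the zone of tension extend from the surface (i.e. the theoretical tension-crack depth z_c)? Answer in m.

K_a = tan²(45° − 25.2°/2) = 0.4027; √K_a = 0.6346.
The active pressure is zero where K_a γ z = 2c√K_a, so z_c = 2c/(γ√K_a) = 2×20.1/(18.1×0.6346) = 3.500 m.

3.50 m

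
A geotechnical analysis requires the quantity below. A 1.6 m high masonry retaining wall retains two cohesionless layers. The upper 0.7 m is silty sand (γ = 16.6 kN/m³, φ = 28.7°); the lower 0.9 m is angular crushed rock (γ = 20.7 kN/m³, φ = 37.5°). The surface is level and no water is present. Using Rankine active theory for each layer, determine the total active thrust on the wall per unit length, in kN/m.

K_a1 = tan²(45°−28.7°/2) = 0.3511; K_a2 = tan²(45°−37.5°/2) = 0.2432.
Layer 1: σ at base = K_a1 γ₁ h₁ = 4.080 kPa; P₁ = ½×4.080×0.7 = 1.428.
Layer 2: σ_v at top = γ₁h₁ = 11.62; σ_h top = K_a2×11.62 = 2.826; σ_h base = K_a2×(11.62+20.7×0.9) = 7.357.
P₂ = ½(2.826+7.357)×0.9 = 4.582. Total P_a = 1.428+4.582 = 6.010 kN/m.

6.01 kN/m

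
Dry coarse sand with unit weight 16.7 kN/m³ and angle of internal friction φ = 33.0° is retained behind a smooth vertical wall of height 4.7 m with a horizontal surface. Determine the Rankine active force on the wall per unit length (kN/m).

54.4 kN/m

K_a = tan²(45° − φ/2) = 0.2948.
P_a = ½ K_a γ H² = 0.5 × 0.2948 × 16.7 × 4.7² = 54.38 kN/m.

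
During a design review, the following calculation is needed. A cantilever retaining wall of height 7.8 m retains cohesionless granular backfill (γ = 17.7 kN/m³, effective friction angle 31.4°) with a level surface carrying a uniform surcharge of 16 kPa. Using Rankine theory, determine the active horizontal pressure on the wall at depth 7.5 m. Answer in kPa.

46.8 kPa

K_a = (1 − sin φ)/(1 + sin φ) = 0.3149.
σ_v = γz + q = 17.7 × 7.5 + 16 = 148.8 kPa.
σ_h = K_a σ_v = 0.3149 × 148.8 = 46.84 kPa.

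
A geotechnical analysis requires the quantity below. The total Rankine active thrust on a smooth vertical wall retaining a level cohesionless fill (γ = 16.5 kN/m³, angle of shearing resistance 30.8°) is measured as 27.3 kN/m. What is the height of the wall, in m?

K_a = 0.3227. P_a = ½ K_a γ H² ⇒ H = √(2P_a/(K_a γ)).
H = √(2×27.3/(0.3227×16.5)) = 3.202 m.

3.20 m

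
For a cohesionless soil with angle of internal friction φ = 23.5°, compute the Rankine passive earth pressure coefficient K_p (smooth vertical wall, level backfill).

K_p = (1 + sin φ)/(1 − sin φ) = tan²(45° + 23.5°/2) = 2.326.

2.33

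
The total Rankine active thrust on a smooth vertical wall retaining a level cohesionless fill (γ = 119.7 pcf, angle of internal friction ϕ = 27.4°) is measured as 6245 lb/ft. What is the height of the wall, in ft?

16.8 ft

K_a = 0.3697. P_a = ½ K_a γ H² ⇒ H = √(2P_a/(K_a γ)).
H = √(2×6245/(0.3697×119.7)) = 16.80 ft.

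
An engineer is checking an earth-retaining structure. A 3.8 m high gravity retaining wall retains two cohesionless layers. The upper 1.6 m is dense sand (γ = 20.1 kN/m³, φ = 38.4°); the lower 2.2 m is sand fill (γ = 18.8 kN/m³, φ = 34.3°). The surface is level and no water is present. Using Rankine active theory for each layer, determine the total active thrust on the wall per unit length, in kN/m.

38.5 kN/m

K_a1 = tan²(45°−38.4°/2) = 0.2337; K_a2 = tan²(45°−34.3°/2) = 0.2792.
Layer 1: σ at base = K_a1 γ₁ h₁ = 7.516 kPa; P₁ = ½×7.516×1.6 = 6.012.
Layer 2: σ_v at top = γ₁h₁ = 32.16; σ_h top = K_a2×32.16 = 8.978; σ_h base = K_a2×(32.16+18.8×2.2) = 20.52.
P₂ = ½(8.978+20.52)×2.2 = 32.45. Total P_a = 6.012+32.45 = 38.46 kN/m.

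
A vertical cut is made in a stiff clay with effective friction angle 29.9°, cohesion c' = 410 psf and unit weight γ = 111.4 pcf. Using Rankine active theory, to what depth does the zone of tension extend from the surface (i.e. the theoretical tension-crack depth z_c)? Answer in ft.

12.7 ft

K_a = tan²(45° − 29.9°/2) = 0.3347; √K_a = 0.5785.
The active pressure is zero where K_a γ z = 2c√K_a, so z_c = 2c/(γ√K_a) = 2×410/(111.4×0.5785) = 12.72 ft.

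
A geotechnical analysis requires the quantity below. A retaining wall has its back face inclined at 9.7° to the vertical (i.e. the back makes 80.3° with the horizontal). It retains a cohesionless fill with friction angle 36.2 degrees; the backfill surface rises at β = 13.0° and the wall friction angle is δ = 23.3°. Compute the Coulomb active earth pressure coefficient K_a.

0.367

K_a = sin²(α+φ) / [sin²α · sin(α−δ) · (1 + √{sin(φ+δ)sin(φ−β) / (sin(α−δ)sin(α+β))})²].
With α = 80.3°, φ = 36.2°, δ = 23.3°, β = 13.0°: K_a = 0.3669.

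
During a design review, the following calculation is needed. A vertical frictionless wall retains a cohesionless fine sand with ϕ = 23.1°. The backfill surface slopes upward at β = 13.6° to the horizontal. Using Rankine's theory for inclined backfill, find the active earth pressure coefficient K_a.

0.497

K_a = cos β · (cos β − √(cos²β − cos²φ)) / (cos β + √(cos²β − cos²φ)).
cos β = 0.9720, cos φ = 0.9198, √(cos²β − cos²φ) = 0.3141.
K_a = 0.9720 × (0.9720 − 0.3141)/(0.9720 + 0.3141) = 0.4972.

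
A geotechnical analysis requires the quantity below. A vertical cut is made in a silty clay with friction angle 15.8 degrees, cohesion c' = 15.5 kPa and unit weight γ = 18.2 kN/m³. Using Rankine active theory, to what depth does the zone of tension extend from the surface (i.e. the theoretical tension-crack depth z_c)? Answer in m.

2.25 m

K_a = tan²(45° − 15.8°/2) = 0.5720; √K_a = 0.7563.
The active pressure is zero where K_a γ z = 2c√K_a, so z_c = 2c/(γ√K_a) = 2×15.5/(18.2×0.7563) = 2.252 m.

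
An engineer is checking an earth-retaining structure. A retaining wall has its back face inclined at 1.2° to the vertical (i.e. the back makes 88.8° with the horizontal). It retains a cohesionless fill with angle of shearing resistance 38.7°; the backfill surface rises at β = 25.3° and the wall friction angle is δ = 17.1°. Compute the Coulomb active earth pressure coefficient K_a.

0.307

K_a = sin²(α+φ) / [sin²α · sin(α−δ) · (1 + √{sin(φ+δ)sin(φ−β) / (sin(α−δ)sin(α+β))})²].
With α = 88.8°, φ = 38.7°, δ = 17.1°, β = 25.3°: K_a = 0.3068.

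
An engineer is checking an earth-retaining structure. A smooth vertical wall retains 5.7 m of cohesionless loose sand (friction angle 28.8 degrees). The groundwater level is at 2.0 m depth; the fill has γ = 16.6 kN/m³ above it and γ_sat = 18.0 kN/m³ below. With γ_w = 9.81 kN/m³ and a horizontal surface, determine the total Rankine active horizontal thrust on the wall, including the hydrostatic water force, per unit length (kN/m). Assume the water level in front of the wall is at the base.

141 kN/m

K_a = tan²(45° − φ/2) = 0.3498.
γ' = 18.0 − 9.81 = 8.190 kN/m³. Depth below WT = 3.7 m.
σ'_h at WT = K_a γ d_w = 11.61 kPa; at base = 11.61 + K_a γ' × 3.7 = 22.21 kPa.
P₁ (0–2.0 m) = ½×11.61×2.0 = 11.61. P₂ (2.0–5.7 m) = ½(11.61+22.21)×3.7 = 62.57.
P_w = ½ γ_w h₂² = 0.5×9.81×3.7² = 67.15. Total = 11.61+62.57+67.15 = 141.3 kN/m.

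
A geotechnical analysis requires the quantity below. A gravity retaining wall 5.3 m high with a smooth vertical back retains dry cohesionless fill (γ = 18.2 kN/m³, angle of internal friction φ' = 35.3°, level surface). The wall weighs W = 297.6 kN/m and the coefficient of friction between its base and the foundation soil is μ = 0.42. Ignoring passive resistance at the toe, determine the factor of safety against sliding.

1.83

K_a = tan²(45° − 35.3°/2) = 0.2675.
P_a = ½K_aγH² = 0.5×0.2675×18.2×5.3² = 68.39 kN/m, acting at H/3 = 1.767 m above the base.
FS_sliding = μW / P_a = 0.42×297.6 / 68.39 = 1.828.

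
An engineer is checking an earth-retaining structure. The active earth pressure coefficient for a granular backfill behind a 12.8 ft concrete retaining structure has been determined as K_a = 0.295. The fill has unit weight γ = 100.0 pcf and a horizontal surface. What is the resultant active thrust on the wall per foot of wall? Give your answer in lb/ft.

P = ½ K_a γ H² = 0.5 × 0.295 × 100.0 × 12.8² = 2417 lb/ft.

2420 lb/ft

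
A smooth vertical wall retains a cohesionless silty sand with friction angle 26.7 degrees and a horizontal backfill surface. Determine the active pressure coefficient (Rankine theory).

0.380

K_a = tan²(45° − φ/2) = tan²(31.65°) = 0.3800.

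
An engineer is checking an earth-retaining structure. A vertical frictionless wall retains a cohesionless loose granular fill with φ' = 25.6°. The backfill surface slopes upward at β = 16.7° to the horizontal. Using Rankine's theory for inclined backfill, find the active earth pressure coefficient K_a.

K_a = cos β · (cos β − √(cos²β − cos²φ)) / (cos β + √(cos²β − cos²φ)).
cos β = 0.9578, cos φ = 0.9018, √(cos²β − cos²φ) = 0.3227.
K_a = 0.9578 × (0.9578 − 0.3227)/(0.9578 + 0.3227) = 0.4751.

0.475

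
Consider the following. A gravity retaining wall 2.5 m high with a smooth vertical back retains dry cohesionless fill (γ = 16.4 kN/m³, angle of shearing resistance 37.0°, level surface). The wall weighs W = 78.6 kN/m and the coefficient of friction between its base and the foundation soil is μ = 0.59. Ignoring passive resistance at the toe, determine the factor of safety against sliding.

3.64

K_a = tan²(45° − 37.0°/2) = 0.2486.
P_a = ½K_aγH² = 0.5×0.2486×16.4×2.5² = 12.74 kN/m, acting at H/3 = 0.8333 m above the base.
FS_sliding = μW / P_a = 0.59×78.6 / 12.74 = 3.640.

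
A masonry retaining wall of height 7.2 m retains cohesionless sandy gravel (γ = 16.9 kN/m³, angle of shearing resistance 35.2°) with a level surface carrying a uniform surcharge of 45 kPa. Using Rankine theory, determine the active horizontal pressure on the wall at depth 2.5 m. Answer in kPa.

K_a = (1 − sin φ)/(1 + sin φ) = 0.2687.
σ_v = γz + q = 16.9 × 2.5 + 45 = 87.25 kPa.
σ_h = K_a σ_v = 0.2687 × 87.25 = 23.44 kPa.

23.4 kPa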